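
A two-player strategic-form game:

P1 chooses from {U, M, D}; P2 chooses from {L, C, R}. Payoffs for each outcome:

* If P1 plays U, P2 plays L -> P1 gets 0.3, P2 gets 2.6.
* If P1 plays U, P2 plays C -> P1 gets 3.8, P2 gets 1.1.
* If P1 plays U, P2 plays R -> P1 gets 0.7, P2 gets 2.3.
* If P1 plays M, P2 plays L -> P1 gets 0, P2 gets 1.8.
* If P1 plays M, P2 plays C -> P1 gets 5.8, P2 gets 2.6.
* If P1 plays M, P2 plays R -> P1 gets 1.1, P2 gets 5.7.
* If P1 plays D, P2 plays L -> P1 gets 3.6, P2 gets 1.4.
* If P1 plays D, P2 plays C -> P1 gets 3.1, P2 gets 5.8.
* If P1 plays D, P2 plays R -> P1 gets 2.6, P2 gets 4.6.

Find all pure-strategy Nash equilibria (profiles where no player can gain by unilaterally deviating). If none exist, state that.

For each player, find the best response to each opponent profile; mutual best responses are the pure NE.
P1 against L: payoffs 0.3, 0, 3.6 → best response D.
P1 against C: payoffs 3.8, 5.8, 3.1 → best response M.
P1 against R: payoffs 0.7, 1.1, 2.6 → best response D.
P2 against U: payoffs 2.6, 1.1, 2.3 → best response L.
P2 against M: payoffs 1.8, 2.6, 5.7 → best response R.
P2 against D: payoffs 1.4, 5.8, 4.6 → best response C.
No profile is a mutual best response for all players.

No pure-strategy Nash equilibrium.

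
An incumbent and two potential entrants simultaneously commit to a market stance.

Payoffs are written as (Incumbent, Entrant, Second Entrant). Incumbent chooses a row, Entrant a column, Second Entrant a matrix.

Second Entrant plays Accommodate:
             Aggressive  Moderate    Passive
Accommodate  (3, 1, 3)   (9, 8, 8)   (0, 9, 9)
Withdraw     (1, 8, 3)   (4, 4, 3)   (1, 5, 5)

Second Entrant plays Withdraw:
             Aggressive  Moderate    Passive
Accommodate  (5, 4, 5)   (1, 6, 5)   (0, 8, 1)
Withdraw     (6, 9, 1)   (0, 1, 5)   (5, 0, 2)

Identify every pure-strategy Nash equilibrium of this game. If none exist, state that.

Incumbent against (Aggressive, Accommodate): payoffs 3, 1 → best response Accommodate.
Incumbent against (Aggressive, Withdraw): payoffs 5, 6 → best response Withdraw.
Incumbent against (Moderate, Accommodate): payoffs 9, 4 → best response Accommodate.
Incumbent against (Moderate, Withdraw): payoffs 1, 0 → best response Accommodate.
Incumbent against (Passive, Accommodate): payoffs 0, 1 → best response Withdraw.
Incumbent against (Passive, Withdraw): payoffs 0, 5 → best response Withdraw.
Entrant against (Accommodate, Accommodate): payoffs 1, 8, 9 → best response Passive.
Entrant against (Accommodate, Withdraw): payoffs 4, 6, 8 → best response Passive.
Entrant against (Withdraw, Accommodate): payoffs 8, 4, 5 → best response Aggressive.
Entrant against (Withdraw, Withdraw): payoffs 9, 1, 0 → best response Aggressive.
Second Entrant against (Accommodate, Aggressive): payoffs 3, 5 → best response Withdraw.
Second Entrant against (Accommodate, Moderate): payoffs 8, 5 → best response Accommodate.
Second Entrant against (Accommodate, Passive): payoffs 9, 1 → best response Accommodate.
Second Entrant against (Withdraw, Aggressive): payoffs 3, 1 → best response Accommodate.
Second Entrant against (Withdraw, Moderate): payoffs 3, 5 → best response Withdraw.
Second Entrant against (Withdraw, Passive): payoffs 5, 2 → best response Accommodate.
No profile is a mutual best response for all players.

This game has no pure Nash equilibrium.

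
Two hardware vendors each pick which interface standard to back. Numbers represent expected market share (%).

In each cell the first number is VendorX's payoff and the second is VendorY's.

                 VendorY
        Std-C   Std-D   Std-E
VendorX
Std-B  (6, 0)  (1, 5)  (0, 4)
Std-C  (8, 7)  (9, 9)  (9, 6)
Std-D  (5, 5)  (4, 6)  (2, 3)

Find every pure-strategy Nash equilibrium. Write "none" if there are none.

Mark each player's best response to every combination of opponents' strategies; a profile where every player is best-responding is a pure Nash equilibrium.
VendorX against Std-C: payoffs 6, 8, 5 → best response Std-C.
VendorX against Std-D: payoffs 1, 9, 4 → best response Std-C.
VendorX against Std-E: payoffs 0, 9, 2 → best response Std-C.
VendorY against Std-B: payoffs 0, 5, 4 → best response Std-D.
VendorY against Std-C: payoffs 7, 9, 6 → best response Std-D.
VendorY against Std-D: payoffs 5, 6, 3 → best response Std-D.
Mutual best responses: (Std-C, Std-D).

The unique pure-strategy Nash equilibrium is (Std-C, Std-D).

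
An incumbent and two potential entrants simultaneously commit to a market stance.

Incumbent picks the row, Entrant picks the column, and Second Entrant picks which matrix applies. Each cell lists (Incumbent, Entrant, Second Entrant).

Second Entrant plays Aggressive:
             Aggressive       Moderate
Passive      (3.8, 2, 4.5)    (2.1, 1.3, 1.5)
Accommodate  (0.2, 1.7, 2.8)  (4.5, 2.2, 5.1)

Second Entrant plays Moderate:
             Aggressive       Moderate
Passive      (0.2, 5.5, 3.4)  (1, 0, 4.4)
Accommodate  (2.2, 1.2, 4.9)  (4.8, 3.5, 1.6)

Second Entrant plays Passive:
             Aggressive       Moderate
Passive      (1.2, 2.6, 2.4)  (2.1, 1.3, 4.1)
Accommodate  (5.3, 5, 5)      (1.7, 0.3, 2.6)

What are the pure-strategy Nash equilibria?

Incumbent against (Aggressive, Aggressive): payoffs 3.8, 0.2 → best response Passive.
Incumbent against (Aggressive, Moderate): payoffs 0.2, 2.2 → best response Accommodate.
Incumbent against (Aggressive, Passive): payoffs 1.2, 5.3 → best response Accommodate.
Incumbent against (Moderate, Aggressive): payoffs 2.1, 4.5 → best response Accommodate.
Incumbent against (Moderate, Moderate): payoffs 1, 4.8 → best response Accommodate.
Incumbent against (Moderate, Passive): payoffs 2.1, 1.7 → best response Passive.
Entrant against (Passive, Aggressive): payoffs 2, 1.3 → best response Aggressive.
Entrant against (Passive, Moderate): payoffs 5.5, 0 → best response Aggressive.
Entrant against (Passive, Passive): payoffs 2.6, 1.3 → best response Aggressive.
Entrant against (Accommodate, Aggressive): payoffs 1.7, 2.2 → best response Moderate.
Entrant against (Accommodate, Moderate): payoffs 1.2, 3.5 → best response Moderate.
Entrant against (Accommodate, Passive): payoffs 5, 0.3 → best response Aggressive.
Second Entrant against (Passive, Aggressive): payoffs 4.5, 3.4, 2.4 → best response Aggressive.
Second Entrant against (Passive, Moderate): payoffs 1.5, 4.4, 4.1 → best response Moderate.
Second Entrant against (Accommodate, Aggressive): payoffs 2.8, 4.9, 5 → best response Passive.
Second Entrant against (Accommodate, Moderate): payoffs 5.1, 1.6, 2.6 → best response Aggressive.
Mutual best responses: (Passive, Aggressive, Aggressive); (Accommodate, Aggressive, Passive); (Accommodate, Moderate, Aggressive).

The pure Nash equilibria are (Passive, Aggressive, Aggressive); (Accommodate, Aggressive, Passive); (Accommodate, Moderate, Aggressive).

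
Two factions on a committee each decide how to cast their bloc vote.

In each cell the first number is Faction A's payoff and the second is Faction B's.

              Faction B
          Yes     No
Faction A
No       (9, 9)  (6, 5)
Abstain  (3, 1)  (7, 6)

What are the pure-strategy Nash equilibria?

Pure-strategy Nash equilibria: (No, Yes); (Abstain, No)

Mark each player's best response to every combination of opponents' strategies; a profile where every player is best-responding is a pure Nash equilibrium.
Faction A against Yes: payoffs 9, 3 → best response No.
Faction A against No: payoffs 6, 7 → best response Abstain.
Faction B against No: payoffs 9, 5 → best response Yes.
Faction B against Abstain: payoffs 1, 6 → best response No.
Mutual best responses: (No, Yes); (Abstain, No).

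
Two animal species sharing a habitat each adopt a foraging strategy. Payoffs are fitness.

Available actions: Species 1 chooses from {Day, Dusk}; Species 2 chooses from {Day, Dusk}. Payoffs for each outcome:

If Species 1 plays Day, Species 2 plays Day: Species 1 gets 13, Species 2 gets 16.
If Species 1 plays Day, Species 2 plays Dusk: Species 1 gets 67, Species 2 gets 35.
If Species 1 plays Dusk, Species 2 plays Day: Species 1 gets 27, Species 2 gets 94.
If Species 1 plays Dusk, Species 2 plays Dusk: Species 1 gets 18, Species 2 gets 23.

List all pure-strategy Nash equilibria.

Pure-strategy Nash equilibria: (Day, Dusk) and (Dusk, Day)

(Day, Day): Species 1 can switch to Dusk (13 → 27). Not NE.
(Day, Dusk): Species 1 gets 67, best alternative 18; Species 2 gets 35, best alternative 16. No profitable deviation — NE.
(Dusk, Day): Species 1 gets 27, best alternative 13; Species 2 gets 94, best alternative 23. No profitable deviation — NE.
(Dusk, Dusk): Species 1 can switch to Day (18 → 67). Not NE.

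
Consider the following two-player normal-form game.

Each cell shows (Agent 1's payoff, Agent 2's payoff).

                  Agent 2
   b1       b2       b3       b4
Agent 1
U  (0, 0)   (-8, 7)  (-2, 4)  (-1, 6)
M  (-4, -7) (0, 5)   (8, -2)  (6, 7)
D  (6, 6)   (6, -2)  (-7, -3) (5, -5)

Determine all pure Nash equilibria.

Agent 1 against b1: payoffs 0, -4, 6 → best response D.
Agent 1 against b2: payoffs -8, 0, 6 → best response D.
Agent 1 against b3: payoffs -2, 8, -7 → best response M.
Agent 1 against b4: payoffs -1, 6, 5 → best response M.
Agent 2 against U: payoffs 0, 7, 4, 6 → best response b2.
Agent 2 against M: payoffs -7, 5, -2, 7 → best response b4.
Agent 2 against D: payoffs 6, -2, -3, -5 → best response b1.
Mutual best responses: (M, b4); (D, b1).

The pure Nash equilibria are (M, b4) and (D, b1).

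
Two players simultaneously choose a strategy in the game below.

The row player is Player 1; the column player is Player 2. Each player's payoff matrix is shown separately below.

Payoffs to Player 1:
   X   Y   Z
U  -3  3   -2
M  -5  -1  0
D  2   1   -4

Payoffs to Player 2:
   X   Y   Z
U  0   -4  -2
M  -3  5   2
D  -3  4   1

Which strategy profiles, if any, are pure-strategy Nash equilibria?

There is no pure-strategy Nash equilibrium.

Check each profile: it is a Nash equilibrium iff no player can strictly gain by switching unilaterally.
(U, X): Player 1 can switch to D (-3 → 2). Not NE.
(U, Y): Player 2 can switch to X (-4 → 0). Not NE.
(U, Z): Player 1 can switch to M (-2 → 0). Not NE.
(M, X): Player 1 can switch to U (-5 → -3). Not NE.
(M, Y): Player 1 can switch to U (-1 → 3). Not NE.
(M, Z): Player 2 can switch to Y (2 → 5). Not NE.
(D, X): Player 2 can switch to Y (-3 → 4). Not NE.
(D, Y): Player 1 can switch to U (1 → 3). Not NE.
(The remaining 1 profile has a profitable deviation by the same check.)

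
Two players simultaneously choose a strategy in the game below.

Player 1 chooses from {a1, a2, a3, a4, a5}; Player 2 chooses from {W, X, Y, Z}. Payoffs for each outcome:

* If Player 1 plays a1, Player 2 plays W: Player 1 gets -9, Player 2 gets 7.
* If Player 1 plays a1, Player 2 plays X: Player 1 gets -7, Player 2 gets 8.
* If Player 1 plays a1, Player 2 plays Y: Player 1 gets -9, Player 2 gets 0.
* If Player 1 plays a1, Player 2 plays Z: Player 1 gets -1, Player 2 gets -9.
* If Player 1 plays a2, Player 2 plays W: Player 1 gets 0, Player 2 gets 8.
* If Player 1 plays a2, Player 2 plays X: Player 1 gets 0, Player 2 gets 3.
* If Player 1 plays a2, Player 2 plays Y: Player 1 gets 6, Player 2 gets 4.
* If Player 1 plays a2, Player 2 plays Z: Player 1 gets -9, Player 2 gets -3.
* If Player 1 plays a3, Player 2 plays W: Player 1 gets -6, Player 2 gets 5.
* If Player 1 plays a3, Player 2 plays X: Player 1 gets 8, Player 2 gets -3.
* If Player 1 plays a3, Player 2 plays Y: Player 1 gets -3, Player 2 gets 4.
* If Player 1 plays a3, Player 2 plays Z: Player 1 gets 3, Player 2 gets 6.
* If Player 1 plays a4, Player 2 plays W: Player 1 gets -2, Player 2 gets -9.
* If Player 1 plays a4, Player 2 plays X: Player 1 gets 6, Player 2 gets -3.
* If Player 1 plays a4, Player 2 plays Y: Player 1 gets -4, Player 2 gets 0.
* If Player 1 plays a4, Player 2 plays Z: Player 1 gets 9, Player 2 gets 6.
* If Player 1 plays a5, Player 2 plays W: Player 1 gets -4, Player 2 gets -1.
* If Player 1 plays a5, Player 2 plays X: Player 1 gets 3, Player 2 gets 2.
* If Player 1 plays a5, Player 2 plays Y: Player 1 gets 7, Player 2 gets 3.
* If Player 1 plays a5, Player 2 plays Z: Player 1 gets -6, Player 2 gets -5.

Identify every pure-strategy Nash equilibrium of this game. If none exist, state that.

(a2, W), (a4, Z), (a5, Y)

Player 1 against W: payoffs -9, 0, -6, -2, -4 → best response a2.
Player 1 against X: payoffs -7, 0, 8, 6, 3 → best response a3.
Player 1 against Y: payoffs -9, 6, -3, -4, 7 → best response a5.
Player 1 against Z: payoffs -1, -9, 3, 9, -6 → best response a4.
Player 2 against a1: payoffs 7, 8, 0, -9 → best response X.
Player 2 against a2: payoffs 8, 3, 4, -3 → best response W.
Player 2 against a3: payoffs 5, -3, 4, 6 → best response Z.
Player 2 against a4: payoffs -9, -3, 0, 6 → best response Z.
Player 2 against a5: payoffs -1, 2, 3, -5 → best response Y.
Mutual best responses: (a2, W); (a4, Z); (a5, Y).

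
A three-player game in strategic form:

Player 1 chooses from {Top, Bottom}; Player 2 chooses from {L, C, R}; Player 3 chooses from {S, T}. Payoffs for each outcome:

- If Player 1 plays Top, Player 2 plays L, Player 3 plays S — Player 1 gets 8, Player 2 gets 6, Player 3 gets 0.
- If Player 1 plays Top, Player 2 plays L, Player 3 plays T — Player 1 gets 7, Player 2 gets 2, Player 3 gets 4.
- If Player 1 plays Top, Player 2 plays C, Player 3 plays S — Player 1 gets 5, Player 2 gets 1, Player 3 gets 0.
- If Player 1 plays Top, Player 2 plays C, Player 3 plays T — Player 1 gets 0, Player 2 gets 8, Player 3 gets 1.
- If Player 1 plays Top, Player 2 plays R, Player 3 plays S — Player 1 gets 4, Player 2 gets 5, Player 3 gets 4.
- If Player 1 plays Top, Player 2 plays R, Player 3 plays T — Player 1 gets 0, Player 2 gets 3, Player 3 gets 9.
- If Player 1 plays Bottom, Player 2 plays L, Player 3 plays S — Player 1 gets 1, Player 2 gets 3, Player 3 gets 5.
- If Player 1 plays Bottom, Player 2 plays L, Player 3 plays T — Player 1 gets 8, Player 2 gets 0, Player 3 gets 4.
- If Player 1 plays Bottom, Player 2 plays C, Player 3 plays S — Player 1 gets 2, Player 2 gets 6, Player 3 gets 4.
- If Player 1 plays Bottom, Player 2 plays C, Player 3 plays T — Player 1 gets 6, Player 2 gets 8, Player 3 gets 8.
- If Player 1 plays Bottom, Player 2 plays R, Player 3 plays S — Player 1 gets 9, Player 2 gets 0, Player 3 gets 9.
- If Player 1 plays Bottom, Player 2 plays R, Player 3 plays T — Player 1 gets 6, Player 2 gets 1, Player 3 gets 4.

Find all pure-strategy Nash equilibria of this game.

Pure NE: (Bottom, C, T)

(Top, L, S): Player 3 can switch to T (0 → 4). Not NE.
(Top, L, T): Player 1 can switch to Bottom (7 → 8). Not NE.
(Top, C, S): Player 2 can switch to L (1 → 6). Not NE.
(Top, C, T): Player 1 can switch to Bottom (0 → 6). Not NE.
(Top, R, S): Player 1 can switch to Bottom (4 → 9). Not NE.
(Top, R, T): Player 1 can switch to Bottom (0 → 6). Not NE.
(Bottom, C, T): Player 1 gets 6, best alternative 0; Player 2 gets 8, best alternative 1; Player 3 gets 8, best alternative 4. No profitable deviation — NE.
(The remaining 5 profiles each have a profitable deviation by the same check.)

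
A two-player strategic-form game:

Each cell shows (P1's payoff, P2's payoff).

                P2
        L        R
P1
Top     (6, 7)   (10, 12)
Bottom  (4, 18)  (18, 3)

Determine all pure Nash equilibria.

There is no pure-strategy Nash equilibrium.

P1 against L: payoffs 6, 4 → best response Top.
P1 against R: payoffs 10, 18 → best response Bottom.
P2 against Top: payoffs 7, 12 → best response R.
P2 against Bottom: payoffs 18, 3 → best response L.
No profile is a mutual best response for all players.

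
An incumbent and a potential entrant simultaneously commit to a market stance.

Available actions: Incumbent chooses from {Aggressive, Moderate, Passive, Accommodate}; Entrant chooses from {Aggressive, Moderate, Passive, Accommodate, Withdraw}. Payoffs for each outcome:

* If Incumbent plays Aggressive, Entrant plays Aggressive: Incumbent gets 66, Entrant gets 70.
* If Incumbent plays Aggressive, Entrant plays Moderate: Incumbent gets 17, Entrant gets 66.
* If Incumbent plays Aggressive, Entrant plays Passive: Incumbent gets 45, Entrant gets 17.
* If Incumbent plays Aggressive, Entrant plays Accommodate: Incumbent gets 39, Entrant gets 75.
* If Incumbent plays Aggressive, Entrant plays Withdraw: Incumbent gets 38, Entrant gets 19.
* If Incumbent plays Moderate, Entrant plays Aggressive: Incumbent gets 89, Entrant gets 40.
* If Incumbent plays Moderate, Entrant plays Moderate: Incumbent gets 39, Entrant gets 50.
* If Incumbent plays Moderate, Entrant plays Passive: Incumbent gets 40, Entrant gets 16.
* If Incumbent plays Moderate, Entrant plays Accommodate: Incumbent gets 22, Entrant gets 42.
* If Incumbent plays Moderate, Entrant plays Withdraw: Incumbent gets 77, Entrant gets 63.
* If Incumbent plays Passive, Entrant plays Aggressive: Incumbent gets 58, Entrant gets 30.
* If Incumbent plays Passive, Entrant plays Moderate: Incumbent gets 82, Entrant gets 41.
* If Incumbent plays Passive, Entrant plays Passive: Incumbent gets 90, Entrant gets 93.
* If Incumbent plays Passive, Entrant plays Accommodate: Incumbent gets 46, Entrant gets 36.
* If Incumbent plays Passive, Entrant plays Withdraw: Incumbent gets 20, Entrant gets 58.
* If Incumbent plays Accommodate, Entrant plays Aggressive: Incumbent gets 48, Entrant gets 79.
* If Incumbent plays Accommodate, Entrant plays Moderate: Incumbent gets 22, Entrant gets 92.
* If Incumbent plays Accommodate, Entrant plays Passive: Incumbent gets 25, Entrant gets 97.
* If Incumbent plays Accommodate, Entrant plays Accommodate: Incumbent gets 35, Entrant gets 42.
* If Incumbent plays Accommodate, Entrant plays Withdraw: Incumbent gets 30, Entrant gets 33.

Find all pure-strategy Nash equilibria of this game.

For each strategy profile, look for a profitable unilateral deviation.
(Aggressive, Aggressive): Incumbent can switch to Moderate (66 → 89). Not NE.
(Aggressive, Moderate): Incumbent can switch to Moderate (17 → 39). Not NE.
(Aggressive, Passive): Incumbent can switch to Passive (45 → 90). Not NE.
(Aggressive, Accommodate): Incumbent can switch to Passive (39 → 46). Not NE.
(Aggressive, Withdraw): Incumbent can switch to Moderate (38 → 77). Not NE.
(Moderate, Aggressive): Entrant can switch to Moderate (40 → 50). Not NE.
(Moderate, Moderate): Incumbent can switch to Passive (39 → 82). Not NE.
(Moderate, Passive): Incumbent can switch to Aggressive (40 → 45). Not NE.
(Moderate, Accommodate): Incumbent can switch to Aggressive (22 → 39). Not NE.
(Moderate, Withdraw): Incumbent gets 77, best alternative 38; Entrant gets 63, best alternative 50. No profitable deviation — NE.
(Passive, Aggressive): Incumbent can switch to Aggressive (58 → 66). Not NE.
(Passive, Moderate): Entrant can switch to Passive (41 → 93). Not NE.
(Passive, Passive): Incumbent gets 90, best alternative 45; Entrant gets 93, best alternative 58. No profitable deviation — NE.
(Passive, Accommodate): Entrant can switch to Moderate (36 → 41). Not NE.
(The remaining 6 profiles each have a profitable deviation by the same check.)

The pure Nash equilibria are (Moderate, Withdraw); (Passive, Passive).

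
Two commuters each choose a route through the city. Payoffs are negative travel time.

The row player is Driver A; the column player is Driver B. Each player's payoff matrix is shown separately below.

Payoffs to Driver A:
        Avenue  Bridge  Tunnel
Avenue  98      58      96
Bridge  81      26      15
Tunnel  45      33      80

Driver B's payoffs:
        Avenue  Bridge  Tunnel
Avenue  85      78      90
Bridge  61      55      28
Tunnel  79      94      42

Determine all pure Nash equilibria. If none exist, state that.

The unique pure-strategy Nash equilibrium is (Avenue, Tunnel).

Driver A against Avenue: payoffs 98, 81, 45 → best response Avenue.
Driver A against Bridge: payoffs 58, 26, 33 → best response Avenue.
Driver A against Tunnel: payoffs 96, 15, 80 → best response Avenue.
Driver B against Avenue: payoffs 85, 78, 90 → best response Tunnel.
Driver B against Bridge: payoffs 61, 55, 28 → best response Avenue.
Driver B against Tunnel: payoffs 79, 94, 42 → best response Bridge.
Mutual best responses: (Avenue, Tunnel).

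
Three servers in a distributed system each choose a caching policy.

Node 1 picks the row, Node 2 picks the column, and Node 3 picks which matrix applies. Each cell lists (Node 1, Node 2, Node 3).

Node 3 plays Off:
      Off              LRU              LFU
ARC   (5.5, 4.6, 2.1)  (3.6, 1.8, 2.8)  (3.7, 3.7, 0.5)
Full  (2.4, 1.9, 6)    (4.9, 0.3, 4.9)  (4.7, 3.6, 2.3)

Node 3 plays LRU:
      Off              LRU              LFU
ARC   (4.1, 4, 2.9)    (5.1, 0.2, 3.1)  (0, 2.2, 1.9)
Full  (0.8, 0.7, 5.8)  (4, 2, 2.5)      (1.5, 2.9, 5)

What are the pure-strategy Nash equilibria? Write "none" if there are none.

Pure-strategy Nash equilibria: (ARC, Off, LRU) and (Full, LFU, LRU)

(ARC, Off, Off): Node 3 can switch to LRU (2.1 → 2.9). Not NE.
(ARC, Off, LRU): Node 1 gets 4.1, best alternative 0.8; Node 2 gets 4, best alternative 2.2; Node 3 gets 2.9, best alternative 2.1. No profitable deviation — NE.
(ARC, LRU, Off): Node 1 can switch to Full (3.6 → 4.9). Not NE.
(ARC, LRU, LRU): Node 2 can switch to Off (0.2 → 4). Not NE.
(ARC, LFU, Off): Node 1 can switch to Full (3.7 → 4.7). Not NE.
(ARC, LFU, LRU): Node 1 can switch to Full (0 → 1.5). Not NE.
(Full, Off, Off): Node 1 can switch to ARC (2.4 → 5.5). Not NE.
(Full, LFU, LRU): Node 1 gets 1.5, best alternative 0; Node 2 gets 2.9, best alternative 2; Node 3 gets 5, best alternative 2.3. No profitable deviation — NE.
(The remaining 4 profiles each have a profitable deviation by the same check.)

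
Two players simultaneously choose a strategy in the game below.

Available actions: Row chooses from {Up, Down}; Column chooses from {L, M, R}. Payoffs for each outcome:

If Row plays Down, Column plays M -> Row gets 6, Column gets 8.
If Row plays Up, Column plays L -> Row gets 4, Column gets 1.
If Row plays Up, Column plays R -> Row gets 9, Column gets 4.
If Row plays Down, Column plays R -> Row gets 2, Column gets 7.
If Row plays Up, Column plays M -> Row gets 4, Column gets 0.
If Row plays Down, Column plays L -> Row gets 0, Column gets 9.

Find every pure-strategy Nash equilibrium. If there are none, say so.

Row against L: payoffs 4, 0 → best response Up.
Row against M: payoffs 4, 6 → best response Down.
Row against R: payoffs 9, 2 → best response Up.
Column against Up: payoffs 1, 0, 4 → best response R.
Column against Down: payoffs 9, 8, 7 → best response L.
Mutual best responses: (Up, R).

Pure NE: (Up, R)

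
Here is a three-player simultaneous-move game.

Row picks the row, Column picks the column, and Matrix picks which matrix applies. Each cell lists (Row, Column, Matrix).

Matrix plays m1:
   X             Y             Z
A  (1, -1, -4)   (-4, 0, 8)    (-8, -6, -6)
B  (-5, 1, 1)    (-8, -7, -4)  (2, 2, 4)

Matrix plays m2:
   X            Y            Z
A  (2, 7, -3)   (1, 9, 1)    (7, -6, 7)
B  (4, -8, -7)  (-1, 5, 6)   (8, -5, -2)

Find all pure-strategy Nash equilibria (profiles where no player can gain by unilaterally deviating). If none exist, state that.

Pure-strategy Nash equilibria: (A, Y, m1), (B, Z, m1)

(A, X, m1): Column can switch to Y (-1 → 0). Not NE.
(A, X, m2): Row can switch to B (2 → 4). Not NE.
(A, Y, m1): Row gets -4, best alternative -8; Column gets 0, best alternative -1; Matrix gets 8, best alternative 1. No profitable deviation — NE.
(A, Y, m2): Matrix can switch to m1 (1 → 8). Not NE.
(A, Z, m1): Row can switch to B (-8 → 2). Not NE.
(A, Z, m2): Row can switch to B (7 → 8). Not NE.
(B, X, m1): Row can switch to A (-5 → 1). Not NE.
(B, Z, m1): Row gets 2, best alternative -8; Column gets 2, best alternative 1; Matrix gets 4, best alternative -2. No profitable deviation — NE.
(The remaining 4 profiles each have a profitable deviation by the same check.)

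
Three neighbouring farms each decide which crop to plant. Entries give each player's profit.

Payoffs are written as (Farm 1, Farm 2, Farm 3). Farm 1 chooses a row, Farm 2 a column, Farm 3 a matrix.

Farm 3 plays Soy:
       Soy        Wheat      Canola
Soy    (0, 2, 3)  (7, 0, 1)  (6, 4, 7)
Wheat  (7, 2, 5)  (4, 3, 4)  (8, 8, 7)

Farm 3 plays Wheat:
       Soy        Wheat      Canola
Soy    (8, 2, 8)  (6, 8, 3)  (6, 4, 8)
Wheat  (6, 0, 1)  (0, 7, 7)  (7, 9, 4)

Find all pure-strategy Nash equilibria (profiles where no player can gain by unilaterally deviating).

The pure Nash equilibria are (Soy, Wheat, Wheat); (Wheat, Canola, Soy).

(Soy, Soy, Soy): Farm 1 can switch to Wheat (0 → 7). Not NE.
(Soy, Soy, Wheat): Farm 2 can switch to Wheat (2 → 8). Not NE.
(Soy, Wheat, Soy): Farm 2 can switch to Soy (0 → 2). Not NE.
(Soy, Wheat, Wheat): Farm 1 gets 6, best alternative 0; Farm 2 gets 8, best alternative 4; Farm 3 gets 3, best alternative 1. No profitable deviation — NE.
(Soy, Canola, Soy): Farm 1 can switch to Wheat (6 → 8). Not NE.
(Soy, Canola, Wheat): Farm 1 can switch to Wheat (6 → 7). Not NE.
(Wheat, Soy, Soy): Farm 2 can switch to Wheat (2 → 3). Not NE.
(Wheat, Soy, Wheat): Farm 1 can switch to Soy (6 → 8). Not NE.
(Wheat, Wheat, Soy): Farm 1 can switch to Soy (4 → 7). Not NE.
(Wheat, Canola, Soy): Farm 1 gets 8, best alternative 6; Farm 2 gets 8, best alternative 3; Farm 3 gets 7, best alternative 4. No profitable deviation — NE.
(The remaining 2 profiles each have a profitable deviation by the same check.)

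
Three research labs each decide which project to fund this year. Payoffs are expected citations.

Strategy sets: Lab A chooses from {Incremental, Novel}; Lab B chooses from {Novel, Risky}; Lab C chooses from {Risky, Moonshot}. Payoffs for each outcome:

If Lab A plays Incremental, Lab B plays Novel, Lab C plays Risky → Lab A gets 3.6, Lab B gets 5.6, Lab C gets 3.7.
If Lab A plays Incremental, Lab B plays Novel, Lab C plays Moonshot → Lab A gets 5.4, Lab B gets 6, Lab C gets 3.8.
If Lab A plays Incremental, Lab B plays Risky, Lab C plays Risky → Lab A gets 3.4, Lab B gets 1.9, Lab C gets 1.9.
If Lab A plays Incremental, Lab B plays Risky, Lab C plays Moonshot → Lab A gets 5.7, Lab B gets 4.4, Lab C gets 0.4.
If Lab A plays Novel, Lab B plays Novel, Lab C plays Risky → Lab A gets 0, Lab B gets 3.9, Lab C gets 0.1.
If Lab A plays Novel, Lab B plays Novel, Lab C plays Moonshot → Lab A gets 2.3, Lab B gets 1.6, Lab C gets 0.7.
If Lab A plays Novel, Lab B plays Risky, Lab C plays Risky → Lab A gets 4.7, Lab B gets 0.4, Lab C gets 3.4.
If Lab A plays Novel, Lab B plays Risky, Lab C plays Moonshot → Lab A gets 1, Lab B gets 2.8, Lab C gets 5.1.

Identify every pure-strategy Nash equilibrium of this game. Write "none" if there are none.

(Incremental, Novel, Risky): Lab C can switch to Moonshot (3.7 → 3.8). Not NE.
(Incremental, Novel, Moonshot): Lab A gets 5.4, best alternative 2.3; Lab B gets 6, best alternative 4.4; Lab C gets 3.8, best alternative 3.7. No profitable deviation — NE.
(Incremental, Risky, Risky): Lab A can switch to Novel (3.4 → 4.7). Not NE.
(Incremental, Risky, Moonshot): Lab B can switch to Novel (4.4 → 6). Not NE.
(Novel, Novel, Risky): Lab A can switch to Incremental (0 → 3.6). Not NE.
(Novel, Novel, Moonshot): Lab A can switch to Incremental (2.3 → 5.4). Not NE.
(Novel, Risky, Risky): Lab B can switch to Novel (0.4 → 3.9). Not NE.
(Novel, Risky, Moonshot): Lab A can switch to Incremental (1 → 5.7). Not NE.

(Incremental, Novel, Moonshot)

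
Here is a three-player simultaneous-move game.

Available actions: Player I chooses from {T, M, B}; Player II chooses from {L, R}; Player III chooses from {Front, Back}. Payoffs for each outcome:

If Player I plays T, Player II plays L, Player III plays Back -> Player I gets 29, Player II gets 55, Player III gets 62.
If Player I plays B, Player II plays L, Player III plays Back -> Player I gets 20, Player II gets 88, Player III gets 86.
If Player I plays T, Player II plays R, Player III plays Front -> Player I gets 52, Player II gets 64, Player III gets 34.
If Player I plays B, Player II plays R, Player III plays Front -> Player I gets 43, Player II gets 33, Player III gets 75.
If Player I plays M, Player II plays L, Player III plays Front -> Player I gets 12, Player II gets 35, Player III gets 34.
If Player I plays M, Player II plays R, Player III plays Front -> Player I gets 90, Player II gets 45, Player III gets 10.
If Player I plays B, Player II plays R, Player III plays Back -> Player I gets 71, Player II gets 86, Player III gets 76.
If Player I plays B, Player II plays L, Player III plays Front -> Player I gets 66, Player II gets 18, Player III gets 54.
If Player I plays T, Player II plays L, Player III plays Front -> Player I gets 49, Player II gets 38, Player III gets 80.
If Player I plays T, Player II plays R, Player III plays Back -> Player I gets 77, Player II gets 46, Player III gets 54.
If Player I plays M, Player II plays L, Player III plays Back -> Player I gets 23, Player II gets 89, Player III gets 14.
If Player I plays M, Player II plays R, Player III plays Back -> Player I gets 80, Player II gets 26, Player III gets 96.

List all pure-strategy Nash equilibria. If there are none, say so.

There is no pure-strategy Nash equilibrium.

For each strategy profile, look for a profitable unilateral deviation.
(T, L, Front): Player I can switch to B (49 → 66). Not NE.
(T, L, Back): Player III can switch to Front (62 → 80). Not NE.
(T, R, Front): Player I can switch to M (52 → 90). Not NE.
(T, R, Back): Player I can switch to M (77 → 80). Not NE.
(M, L, Front): Player I can switch to T (12 → 49). Not NE.
(M, L, Back): Player I can switch to T (23 → 29). Not NE.
(M, R, Front): Player III can switch to Back (10 → 96). Not NE.
(M, R, Back): Player II can switch to L (26 → 89). Not NE.
(B, L, Front): Player II can switch to R (18 → 33). Not NE.
(B, L, Back): Player I can switch to T (20 → 29). Not NE.
(The remaining 2 profiles each have a profitable deviation by the same check.)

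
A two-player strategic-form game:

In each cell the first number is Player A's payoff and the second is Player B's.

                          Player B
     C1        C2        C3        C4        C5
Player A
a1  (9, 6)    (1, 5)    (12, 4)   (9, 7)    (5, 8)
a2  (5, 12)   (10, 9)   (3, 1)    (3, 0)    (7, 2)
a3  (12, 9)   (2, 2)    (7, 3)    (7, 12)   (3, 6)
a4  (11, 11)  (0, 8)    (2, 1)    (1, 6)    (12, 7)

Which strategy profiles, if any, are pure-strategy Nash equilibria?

(a1, C1): Player A can switch to a3 (9 → 12). Not NE.
(a1, C2): Player A can switch to a2 (1 → 10). Not NE.
(a1, C3): Player B can switch to C1 (4 → 6). Not NE.
(a1, C4): Player B can switch to C5 (7 → 8). Not NE.
(a1, C5): Player A can switch to a2 (5 → 7). Not NE.
(a2, C1): Player A can switch to a1 (5 → 9). Not NE.
(a2, C2): Player B can switch to C1 (9 → 12). Not NE.
(a2, C3): Player A can switch to a1 (3 → 12). Not NE.
(a2, C4): Player A can switch to a1 (3 → 9). Not NE.
(a2, C5): Player A can switch to a4 (7 → 12). Not NE.
(The remaining 10 profiles each have a profitable deviation by the same check.)

This game has no pure Nash equilibrium.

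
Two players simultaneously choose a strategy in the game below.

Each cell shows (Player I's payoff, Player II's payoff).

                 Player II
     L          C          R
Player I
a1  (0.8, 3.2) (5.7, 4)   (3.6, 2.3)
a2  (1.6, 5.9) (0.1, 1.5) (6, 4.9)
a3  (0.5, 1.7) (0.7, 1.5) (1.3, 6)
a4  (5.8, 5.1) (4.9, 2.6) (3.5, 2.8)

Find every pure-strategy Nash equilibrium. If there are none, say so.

Player I against L: payoffs 0.8, 1.6, 0.5, 5.8 → best response a4.
Player I against C: payoffs 5.7, 0.1, 0.7, 4.9 → best response a1.
Player I against R: payoffs 3.6, 6, 1.3, 3.5 → best response a2.
Player II against a1: payoffs 3.2, 4, 2.3 → best response C.
Player II against a2: payoffs 5.9, 1.5, 4.9 → best response L.
Player II against a3: payoffs 1.7, 1.5, 6 → best response R.
Player II against a4: payoffs 5.1, 2.6, 2.8 → best response L.
Mutual best responses: (a1, C); (a4, L).

The pure Nash equilibria are (a1, C); (a4, L).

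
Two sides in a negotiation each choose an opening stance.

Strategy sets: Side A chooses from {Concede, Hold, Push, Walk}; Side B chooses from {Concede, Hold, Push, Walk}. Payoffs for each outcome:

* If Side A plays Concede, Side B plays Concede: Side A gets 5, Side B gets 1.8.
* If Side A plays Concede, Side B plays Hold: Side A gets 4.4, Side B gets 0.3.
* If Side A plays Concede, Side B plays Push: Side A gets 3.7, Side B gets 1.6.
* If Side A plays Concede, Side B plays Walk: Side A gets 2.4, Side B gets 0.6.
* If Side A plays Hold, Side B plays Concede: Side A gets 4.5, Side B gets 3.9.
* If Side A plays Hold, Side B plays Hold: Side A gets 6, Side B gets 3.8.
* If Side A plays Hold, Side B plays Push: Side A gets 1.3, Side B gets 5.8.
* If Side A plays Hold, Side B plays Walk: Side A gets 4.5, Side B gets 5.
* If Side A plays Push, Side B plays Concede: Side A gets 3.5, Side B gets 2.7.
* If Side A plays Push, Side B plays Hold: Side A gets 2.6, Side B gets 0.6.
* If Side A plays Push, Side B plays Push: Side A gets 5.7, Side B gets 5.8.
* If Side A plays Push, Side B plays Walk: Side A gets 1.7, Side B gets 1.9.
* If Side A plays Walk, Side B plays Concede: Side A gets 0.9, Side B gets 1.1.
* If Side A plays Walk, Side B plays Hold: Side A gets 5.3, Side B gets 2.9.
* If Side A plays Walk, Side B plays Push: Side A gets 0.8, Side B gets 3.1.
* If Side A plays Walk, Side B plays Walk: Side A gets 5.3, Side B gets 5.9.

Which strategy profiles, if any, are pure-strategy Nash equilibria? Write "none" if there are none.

Pure-strategy Nash equilibria: (Concede, Concede), (Push, Push), (Walk, Walk)

For each strategy profile, look for a profitable unilateral deviation.
(Concede, Concede): Side A gets 5, best alternative 4.5; Side B gets 1.8, best alternative 1.6. No profitable deviation — NE.
(Concede, Hold): Side A can switch to Hold (4.4 → 6). Not NE.
(Concede, Push): Side A can switch to Push (3.7 → 5.7). Not NE.
(Concede, Walk): Side A can switch to Hold (2.4 → 4.5). Not NE.
(Hold, Concede): Side A can switch to Concede (4.5 → 5). Not NE.
(Hold, Hold): Side B can switch to Concede (3.8 → 3.9). Not NE.
(Hold, Push): Side A can switch to Concede (1.3 → 3.7). Not NE.
(Hold, Walk): Side A can switch to Walk (4.5 → 5.3). Not NE.
(Push, Concede): Side A can switch to Concede (3.5 → 5). Not NE.
(Push, Hold): Side A can switch to Concede (2.6 → 4.4). Not NE.
(Push, Push): Side A gets 5.7, best alternative 3.7; Side B gets 5.8, best alternative 2.7. No profitable deviation — NE.
(Push, Walk): Side A can switch to Concede (1.7 → 2.4). Not NE.
(Walk, Walk): Side A gets 5.3, best alternative 4.5; Side B gets 5.9, best alternative 3.1. No profitable deviation — NE.
(The remaining 3 profiles each have a profitable deviation by the same check.)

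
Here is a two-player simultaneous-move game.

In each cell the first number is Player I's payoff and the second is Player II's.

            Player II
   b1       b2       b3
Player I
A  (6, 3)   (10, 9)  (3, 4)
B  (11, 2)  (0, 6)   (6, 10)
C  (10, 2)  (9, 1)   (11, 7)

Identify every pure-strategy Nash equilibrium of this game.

(A, b2), (C, b3)

Player I against b1: payoffs 6, 11, 10 → best response B.
Player I against b2: payoffs 10, 0, 9 → best response A.
Player I against b3: payoffs 3, 6, 11 → best response C.
Player II against A: payoffs 3, 9, 4 → best response b2.
Player II against B: payoffs 2, 6, 10 → best response b3.
Player II against C: payoffs 2, 1, 7 → best response b3.
Mutual best responses: (A, b2); (C, b3).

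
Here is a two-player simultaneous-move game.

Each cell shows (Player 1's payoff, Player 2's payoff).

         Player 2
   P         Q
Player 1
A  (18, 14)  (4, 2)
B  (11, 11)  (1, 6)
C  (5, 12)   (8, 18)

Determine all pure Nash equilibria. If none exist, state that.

The pure Nash equilibria are (A, P), (C, Q).

For each strategy profile, look for a profitable unilateral deviation.
(A, P): Player 1 gets 18, best alternative 11; Player 2 gets 14, best alternative 2. No profitable deviation — NE.
(A, Q): Player 1 can switch to C (4 → 8). Not NE.
(B, P): Player 1 can switch to A (11 → 18). Not NE.
(B, Q): Player 1 can switch to A (1 → 4). Not NE.
(C, P): Player 1 can switch to A (5 → 18). Not NE.
(C, Q): Player 1 gets 8, best alternative 4; Player 2 gets 18, best alternative 12. No profitable deviation — NE.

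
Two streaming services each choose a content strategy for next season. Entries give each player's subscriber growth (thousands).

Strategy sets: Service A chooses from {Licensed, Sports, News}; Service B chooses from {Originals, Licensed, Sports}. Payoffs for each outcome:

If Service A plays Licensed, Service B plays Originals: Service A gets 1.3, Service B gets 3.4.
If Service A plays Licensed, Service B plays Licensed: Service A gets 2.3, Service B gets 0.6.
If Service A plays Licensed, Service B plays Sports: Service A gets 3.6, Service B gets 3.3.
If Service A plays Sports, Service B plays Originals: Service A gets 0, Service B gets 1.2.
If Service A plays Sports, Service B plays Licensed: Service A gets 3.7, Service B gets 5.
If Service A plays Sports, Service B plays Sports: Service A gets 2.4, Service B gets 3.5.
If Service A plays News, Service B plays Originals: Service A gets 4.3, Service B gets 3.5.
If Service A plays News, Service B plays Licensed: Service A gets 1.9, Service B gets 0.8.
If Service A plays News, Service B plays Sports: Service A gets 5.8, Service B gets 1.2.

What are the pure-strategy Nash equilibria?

The pure Nash equilibria are (Sports, Licensed), (News, Originals).

Service A against Originals: payoffs 1.3, 0, 4.3 → best response News.
Service A against Licensed: payoffs 2.3, 3.7, 1.9 → best response Sports.
Service A against Sports: payoffs 3.6, 2.4, 5.8 → best response News.
Service B against Licensed: payoffs 3.4, 0.6, 3.3 → best response Originals.
Service B against Sports: payoffs 1.2, 5, 3.5 → best response Licensed.
Service B against News: payoffs 3.5, 0.8, 1.2 → best response Originals.
Mutual best responses: (Sports, Licensed); (News, Originals).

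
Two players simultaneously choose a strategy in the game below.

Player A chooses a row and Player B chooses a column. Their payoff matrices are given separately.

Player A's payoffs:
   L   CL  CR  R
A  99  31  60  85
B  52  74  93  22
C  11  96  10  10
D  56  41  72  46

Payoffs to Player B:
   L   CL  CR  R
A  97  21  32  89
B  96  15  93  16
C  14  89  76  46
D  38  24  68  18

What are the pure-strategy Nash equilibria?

For each player, find the best response to each opponent profile; mutual best responses are the pure NE.
Player A against L: payoffs 99, 52, 11, 56 → best response A.
Player A against CL: payoffs 31, 74, 96, 41 → best response C.
Player A against CR: payoffs 60, 93, 10, 72 → best response B.
Player A against R: payoffs 85, 22, 10, 46 → best response A.
Player B against A: payoffs 97, 21, 32, 89 → best response L.
Player B against B: payoffs 96, 15, 93, 16 → best response L.
Player B against C: payoffs 14, 89, 76, 46 → best response CL.
Player B against D: payoffs 38, 24, 68, 18 → best response CR.
Mutual best responses: (A, L); (C, CL).

(A, L) and (C, CL)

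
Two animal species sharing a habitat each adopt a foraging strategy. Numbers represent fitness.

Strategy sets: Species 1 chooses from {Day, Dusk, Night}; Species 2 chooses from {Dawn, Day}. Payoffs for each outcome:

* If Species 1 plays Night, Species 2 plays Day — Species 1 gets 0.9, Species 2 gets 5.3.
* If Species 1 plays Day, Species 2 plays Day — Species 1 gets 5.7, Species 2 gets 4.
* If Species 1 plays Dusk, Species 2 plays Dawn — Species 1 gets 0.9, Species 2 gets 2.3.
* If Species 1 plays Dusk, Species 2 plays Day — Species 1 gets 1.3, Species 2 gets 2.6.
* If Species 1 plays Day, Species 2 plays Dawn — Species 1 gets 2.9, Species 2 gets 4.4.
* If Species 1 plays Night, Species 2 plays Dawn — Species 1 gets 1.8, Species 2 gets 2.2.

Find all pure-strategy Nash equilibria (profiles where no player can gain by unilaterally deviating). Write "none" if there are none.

(Day, Dawn): Species 1 gets 2.9, best alternative 1.8; Species 2 gets 4.4, best alternative 4. No profitable deviation — NE.
(Day, Day): Species 2 can switch to Dawn (4 → 4.4). Not NE.
(Dusk, Dawn): Species 1 can switch to Day (0.9 → 2.9). Not NE.
(Dusk, Day): Species 1 can switch to Day (1.3 → 5.7). Not NE.
(Night, Dawn): Species 1 can switch to Day (1.8 → 2.9). Not NE.
(Night, Day): Species 1 can switch to Day (0.9 → 5.7). Not NE.

The unique pure-strategy Nash equilibrium is (Day, Dawn).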